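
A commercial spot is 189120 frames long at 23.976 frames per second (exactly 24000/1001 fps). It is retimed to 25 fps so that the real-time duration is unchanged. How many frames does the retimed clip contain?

Target frames = source frames × (target rate / source rate) = 189120 × (25)/(24000/1001) = 189120 × 1001/960 = 197197.

197197 frames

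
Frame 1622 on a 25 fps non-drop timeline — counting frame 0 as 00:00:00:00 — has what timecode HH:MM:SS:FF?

00:01:04:22

1622 ÷ 25 = 64 full seconds, remainder 22 frames.
64 s = 0 h 1 min 4 s.
Timecode: 00:01:04:22.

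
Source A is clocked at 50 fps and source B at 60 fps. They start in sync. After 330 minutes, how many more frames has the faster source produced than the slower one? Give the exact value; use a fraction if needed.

198000 frames

330 min = 19800 s.
A emits 50 × 19800 = 990000 frames; B emits 60 × 19800 = 1188000.
Difference = 198000 frames; B is ahead of A.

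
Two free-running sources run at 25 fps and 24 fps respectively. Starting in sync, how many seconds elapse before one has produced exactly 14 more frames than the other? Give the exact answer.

The gap grows by |24 − 25| = 1 frame per second.
Time for a 14-frame gap: 14 ÷ (1) = 14 s.

14 seconds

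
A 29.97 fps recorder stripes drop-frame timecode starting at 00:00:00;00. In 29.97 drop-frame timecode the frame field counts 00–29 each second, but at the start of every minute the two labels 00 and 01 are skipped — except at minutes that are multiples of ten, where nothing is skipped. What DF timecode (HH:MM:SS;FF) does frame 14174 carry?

Each 10-minute DF block holds 10 × 60 × 30 − 9 × 2 = 17982 frames. 14174 ÷ 17982 → 0 full blocks, remainder 14174.
Within the partial block the first minute is 1800 frames and each further minute 1798, so 7 further minute boundaries passed. Total skipped labels = 18 × 0 + 2 × 7 = 14.
Non-drop label index = 14174 + 14 = 14188; at 30 labels/s that is 00:07:52:28, i.e. DF 00:07:52;28.

00:07:52;28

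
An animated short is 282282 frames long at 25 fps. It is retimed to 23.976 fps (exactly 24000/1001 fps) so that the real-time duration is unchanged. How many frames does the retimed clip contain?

Target frames = source frames × (target rate / source rate) = 282282 × (24000/1001)/(25) = 282282 × 960/1001 = 270720.

270720 frames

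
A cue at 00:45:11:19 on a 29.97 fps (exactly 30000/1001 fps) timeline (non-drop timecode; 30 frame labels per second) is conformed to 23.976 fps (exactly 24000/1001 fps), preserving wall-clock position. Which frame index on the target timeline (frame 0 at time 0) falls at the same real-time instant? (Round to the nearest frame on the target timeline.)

frame 65079

Source frame index: (0×3600 + 45×60 + 11) × 30 + 19 = 81349.
Real time: 81349 / (30000/1001) = 81430349/30000 s.
Target frame: (81430349/30000) × (24000/1001) = 325396/5 ≈ 65079.200 → 65079.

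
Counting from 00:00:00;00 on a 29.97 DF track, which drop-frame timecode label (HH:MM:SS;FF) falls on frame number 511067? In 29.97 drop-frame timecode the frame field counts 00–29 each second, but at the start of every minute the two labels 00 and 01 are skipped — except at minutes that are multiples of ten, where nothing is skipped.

04:44:12;19

Ten DF minutes hold 17982 frames, so frame 511067 lies in block 28 (frames 503496–521477) with 7571 frames into that block.
The block's first minute is 1800 frames and the rest 1798 each; 7571 frames reaches minute 4, so 28 × 18 + 4 × 2 = 512 labels have been skipped so far.
Adding those back, label number 511067 + 512 = 511579 at 30 labels/s is 17052 s + 19 f = 4 h 44 min 12 s frame 19, i.e. 04:44:12;19.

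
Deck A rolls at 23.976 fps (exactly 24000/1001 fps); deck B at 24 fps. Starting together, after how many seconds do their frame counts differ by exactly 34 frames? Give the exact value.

The gap grows by |24 − 24000/1001| = 24/1001 frames per second.
Time for a 34-frame gap: 34 ÷ (24/1001) = 17017/12 s.

17017/12 seconds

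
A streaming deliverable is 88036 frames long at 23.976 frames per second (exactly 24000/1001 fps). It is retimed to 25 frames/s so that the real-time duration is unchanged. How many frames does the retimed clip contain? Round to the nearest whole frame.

Frames at target rate = 88036 × (25) / (24000/1001) = 22031009/240 ≈ 91795.871.
Nearest whole frame: 91796.

91796 frames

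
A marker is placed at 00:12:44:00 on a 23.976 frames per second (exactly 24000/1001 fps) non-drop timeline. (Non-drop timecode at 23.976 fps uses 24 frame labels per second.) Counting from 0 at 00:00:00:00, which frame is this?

Total seconds to the label: (0 × 3600 + 12 × 60 + 44) = 764.
Frame index = 764 × 24 + 0 = 18336.

18336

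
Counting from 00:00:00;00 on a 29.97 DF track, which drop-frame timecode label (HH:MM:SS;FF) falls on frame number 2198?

00:01:13;10

Each 10-minute DF block holds 10 × 60 × 30 − 9 × 2 = 17982 frames. 2198 ÷ 17982 → 0 full blocks, remainder 2198.
Within the partial block the first minute is 1800 frames and each further minute 1798, so 1 further minute boundary passed. Total skipped labels = 18 × 0 + 2 × 1 = 2.
Non-drop label index = 2198 + 2 = 2200; at 30 labels/s that is 00:01:13:10, i.e. DF 00:01:13;10.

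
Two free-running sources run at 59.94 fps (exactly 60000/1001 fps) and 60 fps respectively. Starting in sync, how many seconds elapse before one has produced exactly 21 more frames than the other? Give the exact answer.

The gap grows by |60 − 60000/1001| = 60/1001 frames per second.
Time for a 21-frame gap: 21 ÷ (60/1001) = 350.35 s.

350.35 seconds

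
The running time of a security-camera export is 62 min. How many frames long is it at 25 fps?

93000 frames

62 min = 3720 s.
Frames = 3720 × 25 = 93000.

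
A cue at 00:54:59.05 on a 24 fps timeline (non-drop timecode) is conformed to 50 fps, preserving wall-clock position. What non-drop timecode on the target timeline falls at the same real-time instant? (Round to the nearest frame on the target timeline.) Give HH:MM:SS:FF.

00:54:59:10

Source frame index: (0×3600 + 54×60 + 59) × 24 + 5 = 79181.
Real time: 79181 / (24) = 79181/24 s.
Target frame: (79181/24) × (50) = 1979525/12 ≈ 164960.417 → 164960.
At 50 labels/s: frame 164960 → 00:54:59:10.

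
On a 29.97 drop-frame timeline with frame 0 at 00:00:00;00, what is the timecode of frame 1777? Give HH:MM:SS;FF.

00:00:59;07

Each 10-minute DF block holds 10 × 60 × 30 − 9 × 2 = 17982 frames. 1777 ÷ 17982 → 0 full blocks, remainder 1777.
Within the partial block the first minute is 1800 frames and each further minute 1798, so 0 further minute boundaries passed. Total skipped labels = 18 × 0 + 2 × 0 = 0.
Non-drop label index = 1777 + 0 = 1777; at 30 labels/s that is 00:00:59:07, i.e. DF 00:00:59;07.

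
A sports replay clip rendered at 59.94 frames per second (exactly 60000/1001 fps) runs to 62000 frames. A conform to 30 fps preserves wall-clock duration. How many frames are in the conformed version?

31031 frames

Target frames = source frames × (target rate / source rate) = 62000 × (30)/(60000/1001) = 62000 × 1001/2000 = 31031.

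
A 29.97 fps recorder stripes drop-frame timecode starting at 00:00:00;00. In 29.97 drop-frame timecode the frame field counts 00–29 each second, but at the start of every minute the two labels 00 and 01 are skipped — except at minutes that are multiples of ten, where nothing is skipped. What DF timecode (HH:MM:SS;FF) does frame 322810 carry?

Ten DF minutes hold 17982 frames, so frame 322810 lies in block 17 (frames 305694–323675) with 17116 frames into that block.
The block's first minute is 1800 frames and the rest 1798 each; 17116 frames reaches minute 9, so 17 × 18 + 9 × 2 = 324 labels have been skipped so far.
Adding those back, label number 322810 + 324 = 323134 at 30 labels/s is 10771 s + 4 f = 2 h 59 min 31 s frame 4, i.e. 02:59:31;04.

02:59:31;04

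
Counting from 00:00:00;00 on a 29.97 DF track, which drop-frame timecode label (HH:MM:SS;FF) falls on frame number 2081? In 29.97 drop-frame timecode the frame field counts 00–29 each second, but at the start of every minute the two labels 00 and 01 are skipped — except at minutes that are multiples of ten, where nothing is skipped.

00:01:09;13

Ten DF minutes hold 17982 frames, so frame 2081 lies in block 0 (frames 0–17981) with 2081 frames into that block.
The block's first minute is 1800 frames and the rest 1798 each; 2081 frames reaches minute 1, so 0 × 18 + 1 × 2 = 2 labels have been skipped so far.
Adding those back, label number 2081 + 2 = 2083 at 30 labels/s is 69 s + 13 f = 0 h 1 min 9 s frame 13, i.e. 00:01:09;13.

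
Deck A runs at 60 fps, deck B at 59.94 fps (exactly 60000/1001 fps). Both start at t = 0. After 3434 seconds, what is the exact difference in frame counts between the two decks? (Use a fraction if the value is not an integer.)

206040/1001 frames

A emits 60 × 3434 = 206040 frames; B emits 60000/1001 × 3434 = 206040000/1001.
Difference = 206040/1001 frames (≈ 205.8342); B is behind A.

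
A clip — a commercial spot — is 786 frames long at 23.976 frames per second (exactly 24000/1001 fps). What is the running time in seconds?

Running time = 786 / (24000/1001) = 32.78275 s.

32.78275 seconds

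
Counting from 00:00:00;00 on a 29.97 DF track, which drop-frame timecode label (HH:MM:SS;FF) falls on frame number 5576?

00:03:06;02

Ten DF minutes hold 17982 frames, so frame 5576 lies in block 0 (frames 0–17981) with 5576 frames into that block.
The block's first minute is 1800 frames and the rest 1798 each; 5576 frames reaches minute 3, so 0 × 18 + 3 × 2 = 6 labels have been skipped so far.
Adding those back, label number 5576 + 6 = 5582 at 30 labels/s is 186 s + 2 f = 0 h 3 min 6 s frame 2, i.e. 00:03:06;02.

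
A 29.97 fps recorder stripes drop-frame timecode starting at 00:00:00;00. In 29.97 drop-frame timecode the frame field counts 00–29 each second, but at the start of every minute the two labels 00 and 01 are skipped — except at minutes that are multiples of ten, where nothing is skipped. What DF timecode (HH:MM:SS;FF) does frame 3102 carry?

Ten DF minutes hold 17982 frames, so frame 3102 lies in block 0 (frames 0–17981) with 3102 frames into that block.
The block's first minute is 1800 frames and the rest 1798 each; 3102 frames reaches minute 1, so 0 × 18 + 1 × 2 = 2 labels have been skipped so far.
Adding those back, label number 3102 + 2 = 3104 at 30 labels/s is 103 s + 14 f = 0 h 1 min 43 s frame 14, i.e. 00:01:43;14.

00:01:43;14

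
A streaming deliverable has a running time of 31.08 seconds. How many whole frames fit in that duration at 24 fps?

Frames = 31.08 × 24 = 18648/25 ≈ 745.9200.
Complete frames: 745.

745 frames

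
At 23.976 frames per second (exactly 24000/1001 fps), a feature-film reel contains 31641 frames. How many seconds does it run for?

Running time = 31641 / (24000/1001) = 1319.693375 s.

1319.693375 seconds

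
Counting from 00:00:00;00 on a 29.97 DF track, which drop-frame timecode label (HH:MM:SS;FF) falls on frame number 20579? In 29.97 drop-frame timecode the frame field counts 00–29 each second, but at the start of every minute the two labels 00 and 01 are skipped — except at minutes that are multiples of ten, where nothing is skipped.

00:11:26;19

Ten DF minutes hold 17982 frames, so frame 20579 lies in block 1 (frames 17982–35963) with 2597 frames into that block.
The block's first minute is 1800 frames and the rest 1798 each; 2597 frames reaches minute 1, so 1 × 18 + 1 × 2 = 20 labels have been skipped so far.
Adding those back, label number 20579 + 20 = 20599 at 30 labels/s is 686 s + 19 f = 0 h 11 min 26 s frame 19, i.e. 00:11:26;19.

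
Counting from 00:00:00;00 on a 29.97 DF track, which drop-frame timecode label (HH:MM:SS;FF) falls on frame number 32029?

00:17:48;21

Each 10-minute DF block holds 10 × 60 × 30 − 9 × 2 = 17982 frames. 32029 ÷ 17982 → 1 full block, remainder 14047.
Within the partial block the first minute is 1800 frames and each further minute 1798, so 7 further minute boundaries passed. Total skipped labels = 18 × 1 + 2 × 7 = 32.
Non-drop label index = 32029 + 32 = 32061; at 30 labels/s that is 00:17:48:21, i.e. DF 00:17:48;21.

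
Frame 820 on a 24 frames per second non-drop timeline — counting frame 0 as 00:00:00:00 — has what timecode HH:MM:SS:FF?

00:00:34:04

820 ÷ 24 = 34 full seconds, remainder 4 frames.
34 s = 0 h 0 min 34 s.
Timecode: 00:00:34:04.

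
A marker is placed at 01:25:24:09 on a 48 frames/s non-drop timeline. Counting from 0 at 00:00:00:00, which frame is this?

frame 245961

Total seconds to the label: (1 × 3600 + 25 × 60 + 24) = 5124.
Frame index = 5124 × 48 + 9 = 245961.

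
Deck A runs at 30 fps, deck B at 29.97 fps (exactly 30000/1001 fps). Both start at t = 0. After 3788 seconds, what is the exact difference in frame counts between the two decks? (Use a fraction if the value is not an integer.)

A emits 30 × 3788 = 113640 frames; B emits 30000/1001 × 3788 = 113640000/1001.
Difference = 113640/1001 frames (≈ 113.5265); B is behind A.

113640/1001 frames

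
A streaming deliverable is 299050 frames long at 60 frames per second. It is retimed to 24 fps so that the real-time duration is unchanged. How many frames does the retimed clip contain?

Target frames = source frames × (target rate / source rate) = 299050 × (24)/(60) = 299050 × 2/5 = 119620.

119620 frames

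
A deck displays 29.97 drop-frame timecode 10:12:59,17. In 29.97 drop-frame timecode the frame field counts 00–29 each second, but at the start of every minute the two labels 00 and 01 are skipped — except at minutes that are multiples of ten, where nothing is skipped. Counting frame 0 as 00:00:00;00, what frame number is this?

1102285

As if non-drop at 30 labels/s: (10 × 3600 + 12 × 60 + 59) × 30 + 17 = 1103387.
Minute boundaries passed: 612; those not divisible by 10: 612 − 61 = 551; dropped labels = 2 × 551 = 1102.
Actual frame index = 1103387 − 1102 = 1102285.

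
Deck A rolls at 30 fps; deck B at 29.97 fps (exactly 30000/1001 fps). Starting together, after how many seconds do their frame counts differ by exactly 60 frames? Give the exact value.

The gap grows by |30000/1001 − 30| = 30/1001 frames per second.
Time for a 60-frame gap: 60 ÷ (30/1001) = 2002 s.

2002 seconds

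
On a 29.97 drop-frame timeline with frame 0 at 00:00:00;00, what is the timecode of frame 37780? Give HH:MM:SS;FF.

00:21:00;18

Ten DF minutes hold 17982 frames, so frame 37780 lies in block 2 (frames 35964–53945) with 1816 frames into that block.
The block's first minute is 1800 frames and the rest 1798 each; 1816 frames reaches minute 1, so 2 × 18 + 1 × 2 = 38 labels have been skipped so far.
Adding those back, label number 37780 + 38 = 37818 at 30 labels/s is 1260 s + 18 f = 0 h 21 min 0 s frame 18, i.e. 00:21:00;18.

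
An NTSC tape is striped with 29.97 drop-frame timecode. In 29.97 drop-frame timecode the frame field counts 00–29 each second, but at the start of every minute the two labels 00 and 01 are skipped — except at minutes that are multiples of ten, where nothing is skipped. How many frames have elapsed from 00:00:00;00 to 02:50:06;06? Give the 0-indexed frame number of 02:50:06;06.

305880

As if non-drop at 30 labels/s: (2 × 3600 + 50 × 60 + 6) × 30 + 6 = 306186.
Minute boundaries passed: 170; those not divisible by 10: 170 − 17 = 153; dropped labels = 2 × 153 = 306.
Actual frame index = 306186 − 306 = 305880.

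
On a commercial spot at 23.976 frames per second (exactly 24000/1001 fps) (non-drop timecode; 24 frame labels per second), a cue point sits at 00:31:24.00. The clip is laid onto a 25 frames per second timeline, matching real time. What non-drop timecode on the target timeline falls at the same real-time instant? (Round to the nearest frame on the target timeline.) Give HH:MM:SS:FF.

00:31:25:22

Source frame index: (0×3600 + 31×60 + 24) × 24 + 0 = 45216.
Real time: 45216 / (24000/1001) = 471471/250 s.
Target frame: (471471/250) × (25) = 471471/10 ≈ 47147.100 → 47147.
At 25 labels/s: frame 47147 → 00:31:25:22.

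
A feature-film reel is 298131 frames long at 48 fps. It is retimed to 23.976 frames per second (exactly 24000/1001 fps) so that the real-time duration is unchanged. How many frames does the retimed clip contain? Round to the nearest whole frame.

148917 frames

Frames at target rate = 298131 × (24000/1001) / (48) = 149065500/1001 ≈ 148916.583.
Nearest whole frame: 148917.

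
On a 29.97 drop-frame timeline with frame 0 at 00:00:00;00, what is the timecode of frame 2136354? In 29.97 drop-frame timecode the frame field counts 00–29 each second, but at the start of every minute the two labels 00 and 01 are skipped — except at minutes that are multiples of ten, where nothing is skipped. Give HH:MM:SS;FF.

19:48:03;04

Ten DF minutes hold 17982 frames, so frame 2136354 lies in block 118 (frames 2121876–2139857) with 14478 frames into that block.
The block's first minute is 1800 frames and the rest 1798 each; 14478 frames reaches minute 8, so 118 × 18 + 8 × 2 = 2140 labels have been skipped so far.
Adding those back, label number 2136354 + 2140 = 2138494 at 30 labels/s is 71283 s + 4 f = 19 h 48 min 3 s frame 4, i.e. 19:48:03;04.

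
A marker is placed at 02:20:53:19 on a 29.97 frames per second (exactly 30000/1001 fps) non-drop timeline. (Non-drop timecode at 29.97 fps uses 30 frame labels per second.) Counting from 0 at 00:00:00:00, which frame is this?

Total seconds to the label: (2 × 3600 + 20 × 60 + 53) = 8453.
Frame index = 8453 × 30 + 19 = 253609.

253609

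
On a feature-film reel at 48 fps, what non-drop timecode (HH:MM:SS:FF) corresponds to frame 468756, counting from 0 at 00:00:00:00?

468756 ÷ 48 = 9765 full seconds, remainder 36 frames.
9765 s = 2 h 42 min 45 s.
Timecode: 02:42:45:36.

02:42:45:36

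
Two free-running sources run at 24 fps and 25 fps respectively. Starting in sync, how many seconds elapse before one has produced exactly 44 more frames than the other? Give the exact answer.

44 seconds

The gap grows by |25 − 24| = 1 frame per second.
Time for a 44-frame gap: 44 ÷ (1) = 44 s.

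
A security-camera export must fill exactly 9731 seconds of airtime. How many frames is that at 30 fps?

291930 frames

Frames = 9731 × 30 = 291930.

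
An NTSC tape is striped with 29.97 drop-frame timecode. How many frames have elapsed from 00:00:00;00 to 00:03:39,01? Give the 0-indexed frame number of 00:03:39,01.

6565

Complete 10-minute blocks: 0, each 17982 frames → 0.
Remaining 3 whole minutes in the current block: 1800 + 2 × 1798 = 5396 frames.
Within the current minute: 39 × 30 + 1 − 2 = 1169 (labels ;00/;01 skipped at this minute). Total = 0 + 5396 + 1169 = 6565.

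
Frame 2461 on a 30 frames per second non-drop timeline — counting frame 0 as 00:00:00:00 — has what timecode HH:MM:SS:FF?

2461 ÷ 30 = 82 full seconds, remainder 1 frame.
82 s = 0 h 1 min 22 s.
Timecode: 00:01:22:01.

00:01:22:01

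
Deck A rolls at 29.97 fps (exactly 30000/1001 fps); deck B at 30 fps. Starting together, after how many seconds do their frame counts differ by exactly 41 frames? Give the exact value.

41041/30 seconds

The gap grows by |30 − 30000/1001| = 30/1001 frames per second.
Time for a 41-frame gap: 41 ÷ (30/1001) = 41041/30 s.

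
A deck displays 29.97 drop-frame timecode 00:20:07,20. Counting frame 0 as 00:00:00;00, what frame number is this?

36194

As if non-drop at 30 labels/s: (0 × 3600 + 20 × 60 + 7) × 30 + 20 = 36230.
Minute boundaries passed: 20; those not divisible by 10: 20 − 2 = 18; dropped labels = 2 × 18 = 36.
Actual frame index = 36230 − 36 = 36194.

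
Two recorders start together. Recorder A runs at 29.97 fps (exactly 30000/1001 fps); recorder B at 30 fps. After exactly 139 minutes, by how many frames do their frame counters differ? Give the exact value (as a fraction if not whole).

250200/1001 frames

139 min = 8340 s.
A emits 30000/1001 × 8340 = 250200000/1001 frames; B emits 30 × 8340 = 250200.
Difference = 250200/1001 frames (≈ 249.9500); B is ahead of A.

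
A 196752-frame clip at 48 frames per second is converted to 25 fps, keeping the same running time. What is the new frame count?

102475 frames

Target frames = source frames × (target rate / source rate) = 196752 × (25)/(48) = 196752 × 25/48 = 102475.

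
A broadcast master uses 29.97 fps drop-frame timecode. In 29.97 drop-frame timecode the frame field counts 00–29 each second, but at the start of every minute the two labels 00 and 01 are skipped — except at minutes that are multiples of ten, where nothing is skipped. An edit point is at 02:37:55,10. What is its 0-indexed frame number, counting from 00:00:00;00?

283976

Complete 10-minute blocks: 15, each 17982 frames → 269730.
Remaining 7 whole minutes in the current block: 1800 + 6 × 1798 = 12588 frames.
Within the current minute: 55 × 30 + 10 − 2 = 1658 (labels ;00/;01 skipped at this minute). Total = 269730 + 12588 + 1658 = 283976.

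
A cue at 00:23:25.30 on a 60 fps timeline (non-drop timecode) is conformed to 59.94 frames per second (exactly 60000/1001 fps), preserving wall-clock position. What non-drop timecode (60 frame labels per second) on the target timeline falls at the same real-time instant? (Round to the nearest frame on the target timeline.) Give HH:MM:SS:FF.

00:23:24:06

Source frame index: (0×3600 + 23×60 + 25) × 60 + 30 = 84330.
Real time: 84330 / (60) = 2811/2 s.
Target frame: (2811/2) × (60000/1001) = 84330000/1001 ≈ 84245.754 → 84246.
At 60 labels/s: frame 84246 → 00:23:24:06.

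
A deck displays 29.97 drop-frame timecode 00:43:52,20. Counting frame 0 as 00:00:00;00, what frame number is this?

78902

Complete 10-minute blocks: 4, each 17982 frames → 71928.
Remaining 3 whole minutes in the current block: 1800 + 2 × 1798 = 5396 frames.
Within the current minute: 52 × 30 + 20 − 2 = 1578 (labels ;00/;01 skipped at this minute). Total = 71928 + 5396 + 1578 = 78902.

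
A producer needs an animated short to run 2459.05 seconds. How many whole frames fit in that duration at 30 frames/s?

73771 frames

Frames = 2459.05 × 30 = 147543/2 ≈ 73771.5000.
Complete frames: 73771.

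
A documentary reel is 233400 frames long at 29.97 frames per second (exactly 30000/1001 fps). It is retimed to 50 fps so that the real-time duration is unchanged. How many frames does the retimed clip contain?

389389 frames

Target frames = source frames × (target rate / source rate) = 233400 × (50)/(30000/1001) = 233400 × 1001/600 = 389389.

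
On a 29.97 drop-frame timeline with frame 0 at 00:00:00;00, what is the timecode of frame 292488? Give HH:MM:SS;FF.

02:42:39;10

Each 10-minute DF block holds 10 × 60 × 30 − 9 × 2 = 17982 frames. 292488 ÷ 17982 → 16 full blocks, remainder 4776.
Within the partial block the first minute is 1800 frames and each further minute 1798, so 2 further minute boundaries passed. Total skipped labels = 18 × 16 + 2 × 2 = 292.
Non-drop label index = 292488 + 292 = 292780; at 30 labels/s that is 02:42:39:10, i.e. DF 02:42:39;10.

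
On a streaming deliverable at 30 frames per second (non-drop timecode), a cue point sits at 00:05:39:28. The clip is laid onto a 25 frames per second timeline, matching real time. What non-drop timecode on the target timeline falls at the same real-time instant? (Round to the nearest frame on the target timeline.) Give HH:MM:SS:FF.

Source frame index: (0×3600 + 5×60 + 39) × 30 + 28 = 10198.
Real time: 10198 / (30) = 5099/15 s.
Target frame: (5099/15) × (25) = 25495/3 ≈ 8498.333 → 8498.
At 25 labels/s: frame 8498 → 00:05:39:23.

00:05:39:23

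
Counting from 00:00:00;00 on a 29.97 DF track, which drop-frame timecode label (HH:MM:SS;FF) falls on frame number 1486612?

Ten DF minutes hold 17982 frames, so frame 1486612 lies in block 82 (frames 1474524–1492505) with 12088 frames into that block.
The block's first minute is 1800 frames and the rest 1798 each; 12088 frames reaches minute 6, so 82 × 18 + 6 × 2 = 1488 labels have been skipped so far.
Adding those back, label number 1486612 + 1488 = 1488100 at 30 labels/s is 49603 s + 10 f = 13 h 46 min 43 s frame 10, i.e. 13:46:43;10.

13:46:43;10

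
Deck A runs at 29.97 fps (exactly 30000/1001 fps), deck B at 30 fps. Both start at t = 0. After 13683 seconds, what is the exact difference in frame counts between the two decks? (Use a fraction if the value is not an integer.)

A emits 30000/1001 × 13683 = 410490000/1001 frames; B emits 30 × 13683 = 410490.
Difference = 410490/1001 frames (≈ 410.0799); B is ahead of A.

410490/1001 frames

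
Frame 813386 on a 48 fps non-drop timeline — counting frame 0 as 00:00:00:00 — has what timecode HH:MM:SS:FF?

813386 ÷ 48 = 16945 full seconds, remainder 26 frames.
16945 s = 4 h 42 min 25 s.
Timecode: 04:42:25:26.

04:42:25:26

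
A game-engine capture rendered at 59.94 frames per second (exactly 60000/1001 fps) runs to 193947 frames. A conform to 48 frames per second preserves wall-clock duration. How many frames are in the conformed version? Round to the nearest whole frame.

Frames at target rate = 193947 × (48) / (60000/1001) = 194140947/1250 ≈ 155312.758.
Nearest whole frame: 155313.

155313 frames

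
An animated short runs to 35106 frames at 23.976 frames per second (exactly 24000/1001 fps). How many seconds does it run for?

Running time = 35106 / (24000/1001) = 1464.21275 s.

1464.21275 seconds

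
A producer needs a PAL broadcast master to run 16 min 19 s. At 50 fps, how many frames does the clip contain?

16 min 19 s = 979 s.
Frames = 979 × 50 = 48950.

48950 frames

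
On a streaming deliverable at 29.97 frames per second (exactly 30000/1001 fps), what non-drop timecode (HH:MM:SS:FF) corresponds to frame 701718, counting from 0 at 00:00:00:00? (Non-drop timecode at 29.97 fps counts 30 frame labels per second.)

701718 ÷ 30 = 23390 full seconds, remainder 18 frames.
23390 s = 6 h 29 min 50 s.
Timecode: 06:29:50:18.

06:29:50:18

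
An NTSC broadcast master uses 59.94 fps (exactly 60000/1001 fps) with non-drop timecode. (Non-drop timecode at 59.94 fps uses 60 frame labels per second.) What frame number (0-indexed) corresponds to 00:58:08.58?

frame 209338

Total seconds to the label: (0 × 3600 + 58 × 60 + 8) = 3488.
Frame index = 3488 × 60 + 58 = 209338.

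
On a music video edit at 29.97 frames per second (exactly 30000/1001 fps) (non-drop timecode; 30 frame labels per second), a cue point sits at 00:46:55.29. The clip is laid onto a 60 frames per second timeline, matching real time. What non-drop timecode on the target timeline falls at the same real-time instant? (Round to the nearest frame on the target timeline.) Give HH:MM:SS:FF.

00:46:58:47

Source frame index: (0×3600 + 46×60 + 55) × 30 + 29 = 84479.
Real time: 84479 / (30000/1001) = 84563479/30000 s.
Target frame: (84563479/30000) × (60) = 84563479/500 ≈ 169126.958 → 169127.
At 60 labels/s: frame 169127 → 00:46:58:47.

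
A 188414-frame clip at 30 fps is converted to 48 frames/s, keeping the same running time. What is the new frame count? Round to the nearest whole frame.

Frames at target rate = 188414 × (48) / (30) = 1507312/5 ≈ 301462.400.
Nearest whole frame: 301462.

301462 frames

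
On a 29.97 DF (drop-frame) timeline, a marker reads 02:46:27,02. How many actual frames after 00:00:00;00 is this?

Complete 10-minute blocks: 16, each 17982 frames → 287712.
Remaining 6 whole minutes in the current block: 1800 + 5 × 1798 = 10790 frames.
Within the current minute: 27 × 30 + 2 − 2 = 810 (labels ;00/;01 skipped at this minute). Total = 287712 + 10790 + 810 = 299312.

299312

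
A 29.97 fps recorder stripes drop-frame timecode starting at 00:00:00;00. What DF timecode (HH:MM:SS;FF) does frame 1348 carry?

Ten DF minutes hold 17982 frames, so frame 1348 lies in block 0 (frames 0–17981) with 1348 frames into that block.
The block's first minute is 1800 frames and the rest 1798 each; 1348 frames reaches minute 0, so 0 × 18 + 0 × 2 = 0 labels have been skipped so far.
Adding those back, label number 1348 + 0 = 1348 at 30 labels/s is 44 s + 28 f = 0 h 0 min 44 s frame 28, i.e. 00:00:44;28.

00:00:44;28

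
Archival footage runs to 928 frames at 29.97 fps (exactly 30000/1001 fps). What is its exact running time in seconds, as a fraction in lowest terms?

Running time = 928 ÷ (30000/1001) = 928 × 1001/30000 = 58058/1875 s.

58058/1875 seconds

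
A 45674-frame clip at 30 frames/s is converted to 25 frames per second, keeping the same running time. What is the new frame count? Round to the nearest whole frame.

Frames at target rate = 45674 × (25) / (30) = 114185/3 ≈ 38061.667.
Nearest whole frame: 38062.

38062 frames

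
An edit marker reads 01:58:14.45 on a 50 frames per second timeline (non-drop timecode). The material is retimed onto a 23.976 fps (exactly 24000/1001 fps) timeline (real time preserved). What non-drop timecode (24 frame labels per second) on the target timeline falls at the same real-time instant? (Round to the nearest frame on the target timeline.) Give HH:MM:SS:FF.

01:58:07:19

Source frame index: (1×3600 + 58×60 + 14) × 50 + 45 = 354745.
Real time: 354745 / (50) = 70949/10 s.
Target frame: (70949/10) × (24000/1001) = 170277600/1001 ≈ 170107.493 → 170107.
At 24 labels/s: frame 170107 → 01:58:07:19.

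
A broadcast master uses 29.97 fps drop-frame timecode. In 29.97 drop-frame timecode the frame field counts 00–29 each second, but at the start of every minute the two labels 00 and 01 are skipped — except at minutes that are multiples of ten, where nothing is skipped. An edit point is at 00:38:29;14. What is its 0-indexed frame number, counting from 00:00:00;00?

69214

As if non-drop at 30 labels/s: (0 × 3600 + 38 × 60 + 29) × 30 + 14 = 69284.
Minute boundaries passed: 38; those not divisible by 10: 38 − 3 = 35; dropped labels = 2 × 35 = 70.
Actual frame index = 69284 − 70 = 69214.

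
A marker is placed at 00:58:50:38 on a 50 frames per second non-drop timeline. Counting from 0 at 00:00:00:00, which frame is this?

Total seconds to the label: (0 × 3600 + 58 × 60 + 50) = 3530.
Frame index = 3530 × 50 + 38 = 176538.

frame 176538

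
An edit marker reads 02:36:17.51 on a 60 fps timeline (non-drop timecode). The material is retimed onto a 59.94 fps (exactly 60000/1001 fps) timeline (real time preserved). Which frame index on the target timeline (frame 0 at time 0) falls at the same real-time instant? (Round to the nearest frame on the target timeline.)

frame 562109

Source frame index: (2×3600 + 36×60 + 17) × 60 + 51 = 562671.
Real time: 562671 / (60) = 187557/20 s.
Target frame: (187557/20) × (60000/1001) = 562671000/1001 ≈ 562108.891 → 562109.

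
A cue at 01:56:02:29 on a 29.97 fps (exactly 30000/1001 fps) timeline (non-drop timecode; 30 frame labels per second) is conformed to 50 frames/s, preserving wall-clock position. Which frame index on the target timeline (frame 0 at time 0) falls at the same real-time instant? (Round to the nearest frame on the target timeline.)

Source frame index: (1×3600 + 56×60 + 2) × 30 + 29 = 208889.
Real time: 208889 / (30000/1001) = 209097889/30000 s.
Target frame: (209097889/30000) × (50) = 209097889/600 ≈ 348496.482 → 348496.

frame 348496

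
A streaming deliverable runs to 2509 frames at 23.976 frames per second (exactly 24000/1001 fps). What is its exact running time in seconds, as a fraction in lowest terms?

Running time = 2509 ÷ (24000/1001) = 2509 × 1001/24000 = 2511509/24000 s.

2511509/24000 seconds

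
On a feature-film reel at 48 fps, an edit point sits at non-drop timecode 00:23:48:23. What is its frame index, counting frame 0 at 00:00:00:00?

Total seconds to the label: (0 × 3600 + 23 × 60 + 48) = 1428.
Frame index = 1428 × 48 + 23 = 68567.

68567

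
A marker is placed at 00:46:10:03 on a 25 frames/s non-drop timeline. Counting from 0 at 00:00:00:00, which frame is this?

69253

Total seconds to the label: (0 × 3600 + 46 × 60 + 10) = 2770.
Frame index = 2770 × 25 + 3 = 69253.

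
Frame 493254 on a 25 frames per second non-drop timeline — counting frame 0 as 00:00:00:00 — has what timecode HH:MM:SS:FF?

493254 ÷ 25 = 19730 full seconds, remainder 4 frames.
19730 s = 5 h 28 min 50 s.
Timecode: 05:28:50:04.

05:28:50:04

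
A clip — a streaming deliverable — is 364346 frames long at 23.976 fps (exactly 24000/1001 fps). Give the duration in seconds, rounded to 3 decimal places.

Running time = 364346 × 1001/24000 = 182355173/12000 s ≈ 15196.264 s.

15196.264 seconds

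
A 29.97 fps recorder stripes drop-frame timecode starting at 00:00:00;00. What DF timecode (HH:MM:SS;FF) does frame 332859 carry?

03:05:06;13

Ten DF minutes hold 17982 frames, so frame 332859 lies in block 18 (frames 323676–341657) with 9183 frames into that block.
The block's first minute is 1800 frames and the rest 1798 each; 9183 frames reaches minute 5, so 18 × 18 + 5 × 2 = 334 labels have been skipped so far.
Adding those back, label number 332859 + 334 = 333193 at 30 labels/s is 11106 s + 13 f = 3 h 5 min 6 s frame 13, i.e. 03:05:06;13.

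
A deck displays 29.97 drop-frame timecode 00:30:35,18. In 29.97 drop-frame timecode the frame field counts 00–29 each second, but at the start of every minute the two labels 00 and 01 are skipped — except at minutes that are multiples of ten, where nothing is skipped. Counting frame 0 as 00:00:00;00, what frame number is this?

55014

As if non-drop at 30 labels/s: (0 × 3600 + 30 × 60 + 35) × 30 + 18 = 55068.
Minute boundaries passed: 30; those not divisible by 10: 30 − 3 = 27; dropped labels = 2 × 27 = 54.
Actual frame index = 55068 − 54 = 55014.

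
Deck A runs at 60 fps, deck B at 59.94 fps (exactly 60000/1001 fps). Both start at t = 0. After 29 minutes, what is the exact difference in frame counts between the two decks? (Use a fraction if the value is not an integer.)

104400/1001 frames

29 min = 1740 s.
A emits 60 × 1740 = 104400 frames; B emits 60000/1001 × 1740 = 104400000/1001.
Difference = 104400/1001 frames (≈ 104.2957); B is behind A.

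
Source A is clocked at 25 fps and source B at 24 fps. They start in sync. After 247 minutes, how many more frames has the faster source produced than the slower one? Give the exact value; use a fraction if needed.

14820 frames

247 min = 14820 s.
A emits 25 × 14820 = 370500 frames; B emits 24 × 14820 = 355680.
Difference = 14820 frames; B is behind A.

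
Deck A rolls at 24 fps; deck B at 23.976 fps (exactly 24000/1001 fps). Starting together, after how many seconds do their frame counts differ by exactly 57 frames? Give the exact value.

2377.375 seconds

The gap grows by |24000/1001 − 24| = 24/1001 frames per second.
Time for a 57-frame gap: 57 ÷ (24/1001) = 2377.375 s.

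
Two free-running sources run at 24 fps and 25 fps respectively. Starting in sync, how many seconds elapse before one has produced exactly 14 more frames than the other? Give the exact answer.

14 seconds

The gap grows by |25 − 24| = 1 frame per second.
Time for a 14-frame gap: 14 ÷ (1) = 14 s.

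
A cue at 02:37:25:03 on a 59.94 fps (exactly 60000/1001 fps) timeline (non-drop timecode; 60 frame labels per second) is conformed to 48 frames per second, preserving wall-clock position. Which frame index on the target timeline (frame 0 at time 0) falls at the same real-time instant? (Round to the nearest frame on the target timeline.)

Source frame index: (2×3600 + 37×60 + 25) × 60 + 3 = 566703.
Real time: 566703 / (60000/1001) = 189089901/20000 s.
Target frame: (189089901/20000) × (48) = 567269703/1250 ≈ 453815.762 → 453816.

frame 453816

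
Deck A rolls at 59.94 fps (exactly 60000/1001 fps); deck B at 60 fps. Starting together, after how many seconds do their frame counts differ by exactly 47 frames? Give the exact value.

47047/60 seconds

The gap grows by |60 − 60000/1001| = 60/1001 frames per second.
Time for a 47-frame gap: 47 ÷ (60/1001) = 47047/60 s.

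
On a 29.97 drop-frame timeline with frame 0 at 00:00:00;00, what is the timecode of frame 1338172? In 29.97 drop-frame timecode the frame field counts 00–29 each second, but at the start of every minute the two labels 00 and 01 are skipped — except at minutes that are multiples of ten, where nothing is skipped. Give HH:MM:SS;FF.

12:24:10;12

Each 10-minute DF block holds 10 × 60 × 30 − 9 × 2 = 17982 frames. 1338172 ÷ 17982 → 74 full blocks, remainder 7504.
Within the partial block the first minute is 1800 frames and each further minute 1798, so 4 further minute boundaries passed. Total skipped labels = 18 × 74 + 2 × 4 = 1340.
Non-drop label index = 1338172 + 1340 = 1339512; at 30 labels/s that is 12:24:10:12, i.e. DF 12:24:10;12.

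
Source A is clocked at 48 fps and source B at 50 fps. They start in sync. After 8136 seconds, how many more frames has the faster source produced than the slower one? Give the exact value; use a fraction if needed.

A emits 48 × 8136 = 390528 frames; B emits 50 × 8136 = 406800.
Difference = 16272 frames; B is ahead of A.

16272 frames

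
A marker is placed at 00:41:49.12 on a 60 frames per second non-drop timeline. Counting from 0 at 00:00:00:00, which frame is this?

frame 150552

Total seconds to the label: (0 × 3600 + 41 × 60 + 49) = 2509.
Frame index = 2509 × 60 + 12 = 150552.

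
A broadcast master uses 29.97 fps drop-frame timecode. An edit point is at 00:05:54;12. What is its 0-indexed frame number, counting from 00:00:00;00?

Complete 10-minute blocks: 0, each 17982 frames → 0.
Remaining 5 whole minutes in the current block: 1800 + 4 × 1798 = 8992 frames.
Within the current minute: 54 × 30 + 12 − 2 = 1630 (labels ;00/;01 skipped at this minute). Total = 0 + 8992 + 1630 = 10622.

10622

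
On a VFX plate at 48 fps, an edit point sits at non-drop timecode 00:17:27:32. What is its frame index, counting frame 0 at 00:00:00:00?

50288

Total seconds to the label: (0 × 3600 + 17 × 60 + 27) = 1047.
Frame index = 1047 × 48 + 32 = 50288.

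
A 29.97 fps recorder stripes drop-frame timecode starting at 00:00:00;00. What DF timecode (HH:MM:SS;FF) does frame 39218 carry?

00:21:48;16

Each 10-minute DF block holds 10 × 60 × 30 − 9 × 2 = 17982 frames. 39218 ÷ 17982 → 2 full blocks, remainder 3254.
Within the partial block the first minute is 1800 frames and each further minute 1798, so 1 further minute boundary passed. Total skipped labels = 18 × 2 + 2 × 1 = 38.
Non-drop label index = 39218 + 38 = 39256; at 30 labels/s that is 00:21:48:16, i.e. DF 00:21:48;16.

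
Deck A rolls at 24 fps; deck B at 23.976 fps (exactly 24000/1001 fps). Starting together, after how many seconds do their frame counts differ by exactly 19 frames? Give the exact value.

The gap grows by |24000/1001 − 24| = 24/1001 frames per second.
Time for a 19-frame gap: 19 ÷ (24/1001) = 19019/24 s.

19019/24 seconds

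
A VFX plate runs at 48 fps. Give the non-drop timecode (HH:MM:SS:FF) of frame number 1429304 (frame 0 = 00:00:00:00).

08:16:17:08

1429304 ÷ 48 = 29777 full seconds, remainder 8 frames.
29777 s = 8 h 16 min 17 s.
Timecode: 08:16:17:08.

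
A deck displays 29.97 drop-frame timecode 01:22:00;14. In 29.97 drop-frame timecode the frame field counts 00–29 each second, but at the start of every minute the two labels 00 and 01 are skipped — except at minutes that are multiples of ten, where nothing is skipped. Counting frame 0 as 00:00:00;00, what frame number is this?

As if non-drop at 30 labels/s: (1 × 3600 + 22 × 60 + 0) × 30 + 14 = 147614.
Minute boundaries passed: 82; those not divisible by 10: 82 − 8 = 74; dropped labels = 2 × 74 = 148.
Actual frame index = 147614 − 148 = 147466.

147466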